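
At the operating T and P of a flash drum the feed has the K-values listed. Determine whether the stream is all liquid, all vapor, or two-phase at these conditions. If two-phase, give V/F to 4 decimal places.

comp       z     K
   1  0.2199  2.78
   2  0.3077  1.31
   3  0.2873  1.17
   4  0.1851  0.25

ΣzᵢKᵢ = 1.3968; Σzᵢ/Kᵢ = 1.2999.
Both exceed 1, so a two-phase solution exists.
Material balance + equilibrium reduce to Σ zᵢ(Kᵢ−1)/(1+ψ(Kᵢ−1)) = 0.
Newton iteration, ψ⁰ = 0.35:
  ψ = 0.3500: g = 0.18508, g' = -0.4874 → ψ = 0.7297
  ψ = 0.7297: g = -0.01516, g' = -0.6661 → ψ = 0.7070
  ψ = 0.7070: g = -0.00036, g' = -0.6349 → ψ = 0.7064
Converged at ψ = 0.7064.

two-phase, V/F = 0.7064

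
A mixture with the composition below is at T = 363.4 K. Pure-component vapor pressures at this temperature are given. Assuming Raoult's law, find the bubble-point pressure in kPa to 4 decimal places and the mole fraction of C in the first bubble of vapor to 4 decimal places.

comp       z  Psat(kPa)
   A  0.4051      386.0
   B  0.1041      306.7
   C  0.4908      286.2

Pbub = 328.7630 kPa, y_C = 0.4273

At the bubble point ψ → 0, so ΣzᵢKᵢ = 1 with Kᵢ = Pᵢˢᵃᵗ/P ⇒ P = ΣzᵢPᵢˢᵃᵗ.
P = 0.4051·386.0 + 0.1041·306.7 + 0.4908·286.2 = 328.7630 kPa
yᵢ = zᵢPᵢˢᵃᵗ/P ⇒ y_C = 0.4908·286.2/328.7630 = 0.4273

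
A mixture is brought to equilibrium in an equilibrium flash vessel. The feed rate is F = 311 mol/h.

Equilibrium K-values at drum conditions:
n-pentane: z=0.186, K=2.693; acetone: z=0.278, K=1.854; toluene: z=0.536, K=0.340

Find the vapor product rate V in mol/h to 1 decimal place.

Material balance + equilibrium reduce to Σ zᵢ(Kᵢ−1)/(1+V/F(Kᵢ−1)) = 0.
Check two-phase: ΣzᵢKᵢ = 1.199 > 1 and Σzᵢ/Kᵢ = 1.795 > 1, so g(0) = 0.199 > 0 and g(1) = -0.795 < 0.
Newton iteration, V/F⁰ = 0.62:
  V/F = 0.620: g = -0.2899, g' = -0.882 → V/F = 0.291
  V/F = 0.291: g = -0.0371, g' = -0.727 → V/F = 0.240
  V/F = 0.240: g = 0.0003, g' = -0.739 → V/F = 0.241
Converged at V/F = 0.241.
Then V = V/F·F = 0.2408·311 = 74.9 mol/h and L = F − V = 236.1 mol/h.

V = 74.9 mol/h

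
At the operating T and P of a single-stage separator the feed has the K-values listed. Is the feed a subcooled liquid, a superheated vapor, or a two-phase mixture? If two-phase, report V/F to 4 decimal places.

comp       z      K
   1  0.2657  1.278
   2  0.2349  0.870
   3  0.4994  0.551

ΣzᵢKᵢ = 0.8191; Σzᵢ/Kᵢ = 1.3843.
Since ΣzᵢKᵢ < 1 the mixture is below its bubble point — single liquid phase.

subcooled liquid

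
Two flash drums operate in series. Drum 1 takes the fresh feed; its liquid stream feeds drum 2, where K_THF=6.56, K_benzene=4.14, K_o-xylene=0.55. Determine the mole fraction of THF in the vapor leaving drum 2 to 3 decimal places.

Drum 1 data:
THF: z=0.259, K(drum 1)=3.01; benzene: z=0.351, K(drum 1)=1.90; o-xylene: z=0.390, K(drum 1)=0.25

Drum 1:
Rachford–Rice: g(ψ₁) = Σ zᵢ(Kᵢ−1)/(1+ψ₁(Kᵢ−1)) = 0.
Check two-phase: ΣzᵢKᵢ = 1.544 > 1 and Σzᵢ/Kᵢ = 1.831 > 1, so g(0) = 0.544 > 0 and g(1) = -0.831 < 0.
Iterate (Newton) starting at ψ₁ = 0.5:
  ψ₁ = 0.500: g = 0.0095, g' = -0.957 → ψ₁ = 0.510
Converged at ψ₁ = 0.510.
Drum-1 compositions:
  THF: x = 0.128, y = 0.385
  benzene: x = 0.241, y = 0.457
  o-xylene: x = 0.632, y = 0.158
Drum-2 feed = drum-1 liquid: z₂ = (0.1279, 0.2406, 0.6315).
Drum 2:
Newton iteration, ψ₂⁰ = 0.5:
  ψ₂ = 0.500: g = 0.1154, g' = -0.849 → ψ₂ = 0.636
  ψ₂ = 0.636: g = 0.0107, g' = -0.707 → ψ₂ = 0.651
Converged at ψ₂ = 0.651.
  THF: x = 0.028, y = 0.182
  benzene: x = 0.079, y = 0.327
  o-xylene: x = 0.893, y = 0.491

y_THF (drum 2) = 0.182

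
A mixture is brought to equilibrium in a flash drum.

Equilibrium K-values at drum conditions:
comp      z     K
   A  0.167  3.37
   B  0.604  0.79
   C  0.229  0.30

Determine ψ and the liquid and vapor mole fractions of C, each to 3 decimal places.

ψ = 0.124, x_C = 0.251, y_C = 0.075

Rachford–Rice: g(ψ) = Σ zᵢ(Kᵢ−1)/(1+ψ(Kᵢ−1)) = 0.
Feasibility: ΣzᵢKᵢ = 1.109, Σzᵢ/Kᵢ = 1.577 — both > 1, two phases present.
Iterate (Newton) starting at ψ = 0.61:
  ψ = 0.610: g = -0.2634, g' = -0.534 → ψ = 0.116
  ψ = 0.116: g = 0.0057, g' = -0.737 → ψ = 0.124
Converged at ψ = 0.124.
Compositions from xᵢ = zᵢ/(1+ψ(Kᵢ−1)), yᵢ = Kᵢxᵢ:
  A: x = 0.129, y = 0.435
  B: x = 0.620, y = 0.490
  C: x = 0.251, y = 0.075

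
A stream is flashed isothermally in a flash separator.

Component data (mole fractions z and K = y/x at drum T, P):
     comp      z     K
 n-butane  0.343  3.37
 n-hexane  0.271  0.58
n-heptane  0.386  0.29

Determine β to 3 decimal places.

β = 0.297

Iterate (Newton) starting at β = 0.63:
  β = 0.630: g = -0.3246, g' = -1.035 → β = 0.317
  β = 0.317: g = -0.0203, g' = -1.016 → β = 0.297
Converged at β = 0.297.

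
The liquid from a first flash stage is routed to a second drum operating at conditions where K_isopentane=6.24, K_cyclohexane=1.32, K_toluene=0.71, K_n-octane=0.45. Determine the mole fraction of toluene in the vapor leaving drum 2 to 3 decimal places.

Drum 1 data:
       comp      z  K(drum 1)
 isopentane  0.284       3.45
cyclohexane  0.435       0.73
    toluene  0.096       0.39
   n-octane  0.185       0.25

y_toluene (drum 2) = 0.110

Drum 1:
Let ψ₁ = V/F and solve Σ zᵢ(Kᵢ−1)/(1+ψ₁(Kᵢ−1)) = 0.
g(0) = ΣzᵢKᵢ − 1 = 0.381 and g(1) = 1 − Σzᵢ/Kᵢ = -0.664, so a root lies in (0, 1).
Iterate (Newton) starting at ψ₁ = 0.5:
  ψ₁ = 0.500: g = -0.1293, g' = -0.727 → ψ₁ = 0.322
  ψ₁ = 0.322: g = 0.0044, g' = -0.807 → ψ₁ = 0.328
Converged at ψ₁ = 0.328.
Drum-1 compositions:
  isopentane: x = 0.158, y = 0.544
  cyclohexane: x = 0.477, y = 0.348
  toluene: x = 0.120, y = 0.047
  n-octane: x = 0.245, y = 0.061
Drum-2 feed = drum-1 liquid: z₂ = (0.1575, 0.4772, 0.1200, 0.2453).
Drum 2:
Let ψ₂ = V/F and solve Σ zᵢ(Kᵢ−1)/(1+ψ₂(Kᵢ−1)) = 0.
Feasibility: ΣzᵢKᵢ = 1.809, Σzᵢ/Kᵢ = 1.101 — both > 1, two phases present.
Newton–Raphson from ψ₂ = 0.57:
  ψ₂ = 0.570: g = 0.0980, g' = -0.479 → ψ₂ = 0.775
  ψ₂ = 0.775: g = 0.0056, g' = -0.442 → ψ₂ = 0.787
Converged at ψ₂ = 0.787.
  isopentane: x = 0.031, y = 0.192
  cyclohexane: x = 0.381, y = 0.503
  toluene: x = 0.155, y = 0.110
  n-octane: x = 0.433, y = 0.195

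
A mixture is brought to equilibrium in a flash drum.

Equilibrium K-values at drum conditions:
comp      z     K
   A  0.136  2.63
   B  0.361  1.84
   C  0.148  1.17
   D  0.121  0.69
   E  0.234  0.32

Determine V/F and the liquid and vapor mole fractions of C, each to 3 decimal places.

Rachford–Rice: g(V/F) = Σ zᵢ(Kᵢ−1)/(1+V/F(Kᵢ−1)) = 0.
Check two-phase: ΣzᵢKᵢ = 1.353 > 1 and Σzᵢ/Kᵢ = 1.281 > 1, so g(0) = 0.353 > 0 and g(1) = -0.281 < 0.
Iterate (Newton) starting at V/F = 0.38:
  V/F = 0.380: g = 0.1333, g' = -0.500 → V/F = 0.647
  V/F = 0.647: g = -0.0039, g' = -0.559 → V/F = 0.640
Converged at V/F = 0.640.
Compositions from xᵢ = zᵢ/(1+V/F(Kᵢ−1)), yᵢ = Kᵢxᵢ:
  A: x = 0.067, y = 0.175
  B: x = 0.235, y = 0.432
  C: x = 0.133, y = 0.156
  D: x = 0.151, y = 0.104
  E: x = 0.414, y = 0.133

V/F = 0.640, x_C = 0.133, y_C = 0.156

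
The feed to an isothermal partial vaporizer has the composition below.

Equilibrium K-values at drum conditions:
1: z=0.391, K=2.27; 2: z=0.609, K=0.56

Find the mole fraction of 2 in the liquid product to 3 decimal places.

Material balance + equilibrium reduce to Σ zᵢ(Kᵢ−1)/(1+ψ(Kᵢ−1)) = 0.
g(0) = ΣzᵢKᵢ − 1 = 0.229 and g(1) = 1 − Σzᵢ/Kᵢ = -0.260, so a root lies in (0, 1).
Newton–Raphson from ψ = 0.5:
  ψ = 0.500: g = -0.0398, g' = -0.430 → ψ = 0.407
  ψ = 0.407: g = 0.0008, g' = -0.449 → ψ = 0.409
Converged at ψ = 0.409.
Compositions from xᵢ = zᵢ/(1+ψ(Kᵢ−1)), yᵢ = Kᵢxᵢ:
  1: x = 0.257, y = 0.584
  2: x = 0.743, y = 0.416

x_2 = 0.743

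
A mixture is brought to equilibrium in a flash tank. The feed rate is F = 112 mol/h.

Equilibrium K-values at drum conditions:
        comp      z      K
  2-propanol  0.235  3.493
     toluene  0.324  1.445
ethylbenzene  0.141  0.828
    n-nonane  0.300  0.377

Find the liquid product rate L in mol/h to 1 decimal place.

L = 40.3 mol/h

Rachford–Rice: g(β) = Σ zᵢ(Kᵢ−1)/(1+β(Kᵢ−1)) = 0.
Check two-phase: ΣzᵢKᵢ = 1.519 > 1 and Σzᵢ/Kᵢ = 1.258 > 1, so g(0) = 0.519 > 0 and g(1) = -0.258 < 0.
Newton–Raphson from β = 0.5:
  β = 0.500: g = 0.0807, g' = -0.583 → β = 0.638
  β = 0.638: g = 0.0007, g' = -0.583 → β = 0.640
Converged at β = 0.640.
Then V = β·F = 0.6397·112 = 71.7 mol/h and L = F − V = 40.3 mol/h.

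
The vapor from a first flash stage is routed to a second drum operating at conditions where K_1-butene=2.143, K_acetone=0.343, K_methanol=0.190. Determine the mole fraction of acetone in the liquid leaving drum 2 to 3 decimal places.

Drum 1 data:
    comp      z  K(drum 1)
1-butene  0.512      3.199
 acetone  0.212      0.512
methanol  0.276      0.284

x_acetone (drum 2) = 0.287

Drum 1:
Rachford–Rice: g(ψ₁) = Σ zᵢ(Kᵢ−1)/(1+ψ₁(Kᵢ−1)) = 0.
Check two-phase: ΣzᵢKᵢ = 1.825 > 1 and Σzᵢ/Kᵢ = 1.546 > 1, so g(0) = 0.825 > 0 and g(1) = -0.546 < 0.
Iterate (Newton) starting at ψ₁ = 0.64:
  ψ₁ = 0.640: g = -0.0475, g' = -1.016 → ψ₁ = 0.593
Converged at ψ₁ = 0.593.
Drum-1 compositions:
  1-butene: x = 0.222, y = 0.711
  acetone: x = 0.298, y = 0.153
  methanol: x = 0.479, y = 0.136
Drum-2 feed = drum-1 vapor: z₂ = (0.7111, 0.1527, 0.1362).
Drum 2:
Let ψ₂ = V/F and solve Σ zᵢ(Kᵢ−1)/(1+ψ₂(Kᵢ−1)) = 0.
Feasibility: ΣzᵢKᵢ = 1.602, Σzᵢ/Kᵢ = 1.494 — both > 1, two phases present.
Iterate (Newton) starting at ψ₂ = 0.69:
  ψ₂ = 0.690: g = 0.0209, g' = -0.970 → ψ₂ = 0.712
  ψ₂ = 0.712: g = -0.0004, g' = -1.013 → ψ₂ = 0.711
Converged at ψ₂ = 0.711.
  1-butene: x = 0.392, y = 0.841
  acetone: x = 0.287, y = 0.098
  methanol: x = 0.321, y = 0.061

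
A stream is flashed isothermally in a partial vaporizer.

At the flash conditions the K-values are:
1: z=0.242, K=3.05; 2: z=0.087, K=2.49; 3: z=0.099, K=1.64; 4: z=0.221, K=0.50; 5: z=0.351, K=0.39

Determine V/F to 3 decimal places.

Newton–Raphson from V/F = 0.5:
  V/F = 0.500: g = -0.0881, g' = -0.703 → V/F = 0.375
  V/F = 0.375: g = 0.0013, g' = -0.734 → V/F = 0.377
Converged at V/F = 0.377.

V/F = 0.377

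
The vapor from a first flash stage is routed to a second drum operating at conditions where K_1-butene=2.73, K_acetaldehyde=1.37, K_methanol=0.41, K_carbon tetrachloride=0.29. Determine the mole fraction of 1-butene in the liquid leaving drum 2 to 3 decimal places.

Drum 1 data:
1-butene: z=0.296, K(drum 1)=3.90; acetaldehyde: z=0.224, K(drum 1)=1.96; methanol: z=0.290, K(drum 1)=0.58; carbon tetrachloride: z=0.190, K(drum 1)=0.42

x_1-butene (drum 2) = 0.181

Drum 1:
Rachford–Rice: g(ψ₁) = Σ zᵢ(Kᵢ−1)/(1+ψ₁(Kᵢ−1)) = 0.
Feasibility: ΣzᵢKᵢ = 1.841, Σzᵢ/Kᵢ = 1.143 — both > 1, two phases present.
Newton iteration, ψ₁⁰ = 0.5:
  ψ₁ = 0.500: g = 0.1863, g' = -0.718 → ψ₁ = 0.760
  ψ₁ = 0.760: g = 0.0166, g' = -0.626 → ψ₁ = 0.786
Converged at ψ₁ = 0.786.
Drum-1 compositions:
  1-butene: x = 0.090, y = 0.352
  acetaldehyde: x = 0.128, y = 0.250
  methanol: x = 0.433, y = 0.251
  carbon tetrachloride: x = 0.349, y = 0.147
Drum-2 feed = drum-1 vapor: z₂ = (0.3520, 0.2502, 0.2511, 0.1466).
Drum 2:
Let ψ₂ = V/F and solve Σ zᵢ(Kᵢ−1)/(1+ψ₂(Kᵢ−1)) = 0.
Check two-phase: ΣzᵢKᵢ = 1.449 > 1 and Σzᵢ/Kᵢ = 1.430 > 1, so g(0) = 0.449 > 0 and g(1) = -0.430 < 0.
Newton iteration, ψ₂⁰ = 0.68:
  ψ₂ = 0.680: g = -0.0949, g' = -0.764 → ψ₂ = 0.556
  ψ₂ = 0.556: g = -0.0052, g' = -0.693 → ψ₂ = 0.548
Converged at ψ₂ = 0.548.
  1-butene: x = 0.181, y = 0.493
  acetaldehyde: x = 0.208, y = 0.285
  methanol: x = 0.371, y = 0.152
  carbon tetrachloride: x = 0.240, y = 0.070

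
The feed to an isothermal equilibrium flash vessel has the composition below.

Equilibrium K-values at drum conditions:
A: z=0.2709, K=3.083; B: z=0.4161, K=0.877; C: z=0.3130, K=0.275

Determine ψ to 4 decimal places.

Material balance + equilibrium reduce to Σ zᵢ(Kᵢ−1)/(1+ψ(Kᵢ−1)) = 0.
Feasibility: ΣzᵢKᵢ = 1.2862, Σzᵢ/Kᵢ = 1.7005 — both > 1, two phases present.
Newton–Raphson from ψ = 0.6:
  ψ = 0.6000: g = -0.20608, g' = -0.7549 → ψ = 0.3270
  ψ = 0.3270: g = -0.01513, g' = -0.7054 → ψ = 0.3056
  ψ = 0.3056: g = 0.00012, g' = -0.7172 → ψ = 0.3057
Converged at ψ = 0.3057.

ψ = 0.3057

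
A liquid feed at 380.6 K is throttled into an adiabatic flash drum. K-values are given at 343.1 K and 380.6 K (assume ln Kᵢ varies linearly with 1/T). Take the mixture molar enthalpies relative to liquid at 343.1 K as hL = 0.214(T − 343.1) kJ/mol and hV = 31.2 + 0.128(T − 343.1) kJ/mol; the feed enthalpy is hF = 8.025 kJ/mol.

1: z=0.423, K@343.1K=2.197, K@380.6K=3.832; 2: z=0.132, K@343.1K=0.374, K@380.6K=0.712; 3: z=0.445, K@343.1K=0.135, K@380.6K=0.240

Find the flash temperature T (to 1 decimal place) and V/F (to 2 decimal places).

Adiabatic flash: solve Rachford–Rice at each trial T, then check hF = ψ·hV(T) + (1−ψ)·hL(T).
  T = 343.1 K: K = (2.197, 0.374, 0.135), RR gives ψ = 0.040, H_out = 1.239 kJ/mol
  T = 380.6 K: K = (3.832, 0.712, 0.240), RR gives ψ = 0.426, H_out = 19.931 kJ/mol
  T = 361.9 K: K = (2.946, 0.525, 0.183), RR gives ψ = 0.271, H_out = 12.038 kJ/mol
  T = 352.5 K: K = (2.554, 0.445, 0.158), RR gives ψ = 0.171, H_out = 7.224 kJ/mol
  T = 357.2 K: K = (2.745, 0.484, 0.170), RR gives ψ = 0.224, H_out = 9.737 kJ/mol
  T = 354.9 K: K = (2.651, 0.465, 0.164), RR gives ψ = 0.199, H_out = 8.538 kJ/mol
  T = 353.7 K: K = (2.602, 0.455, 0.161), RR gives ψ = 0.186, H_out = 7.889 kJ/mol
  T = 354.3 K: K = (2.626, 0.460, 0.162), RR gives ψ = 0.192, H_out = 8.215 kJ/mol
  T = 354.0 K: K = (2.614, 0.457, 0.162), RR gives ψ = 0.189, H_out = 8.053 kJ/mol
Linear interpolation between T = 353.7 (H_out = 7.889) and T = 354.0 (H_out = 8.053) on hF = 8.025 gives T ≈ 353.9 K, at which ψ = 0.19.

T = 353.9 K, V/F = 0.19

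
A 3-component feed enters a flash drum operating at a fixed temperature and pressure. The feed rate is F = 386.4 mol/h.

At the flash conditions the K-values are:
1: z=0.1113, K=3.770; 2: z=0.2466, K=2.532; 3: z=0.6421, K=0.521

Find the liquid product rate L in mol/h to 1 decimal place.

Newton iteration, β⁰ = 0.5:
  β = 0.5000: g = -0.06123, g' = -0.5904 → β = 0.3963
  β = 0.3963: g = 0.00242, g' = -0.6426 → β = 0.4000
Converged at β = 0.4001.
Then V = β·F = 0.4001·386.4 = 154.6 mol/h and L = F − V = 231.8 mol/h.

L = 231.8 mol/h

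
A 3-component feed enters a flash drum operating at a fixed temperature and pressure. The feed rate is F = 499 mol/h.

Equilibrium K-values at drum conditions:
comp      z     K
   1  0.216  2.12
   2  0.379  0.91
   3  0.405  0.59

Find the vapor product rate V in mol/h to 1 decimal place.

Newton iteration, β⁰ = 0.4:
  β = 0.400: g = -0.0669, g' = -0.230 → β = 0.109
  β = 0.109: g = 0.0074, g' = -0.293 → β = 0.134
Converged at β = 0.134.
Then V = β·F = 0.1344·499 = 67.1 mol/h and L = F − V = 431.9 mol/h.

V = 67.1 mol/h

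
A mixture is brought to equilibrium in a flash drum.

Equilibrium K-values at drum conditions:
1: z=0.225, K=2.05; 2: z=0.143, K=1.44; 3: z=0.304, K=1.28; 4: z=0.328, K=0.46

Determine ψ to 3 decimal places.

ψ = 0.616

Let ψ = V/F and solve Σ zᵢ(Kᵢ−1)/(1+ψ(Kᵢ−1)) = 0.
Feasibility: ΣzᵢKᵢ = 1.207, Σzᵢ/Kᵢ = 1.160 — both > 1, two phases present.
Newton–Raphson from ψ = 0.65:
  ψ = 0.650: g = -0.0116, g' = -0.349 → ψ = 0.617
  ψ = 0.617: g = -0.0001, g' = -0.341 → ψ = 0.616
Converged at ψ = 0.616.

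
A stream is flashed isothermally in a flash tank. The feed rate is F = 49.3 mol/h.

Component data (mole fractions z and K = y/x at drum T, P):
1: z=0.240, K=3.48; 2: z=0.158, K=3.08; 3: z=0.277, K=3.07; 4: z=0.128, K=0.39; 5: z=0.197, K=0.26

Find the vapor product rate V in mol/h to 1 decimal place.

Let ψ = V/F and solve Σ zᵢ(Kᵢ−1)/(1+ψ(Kᵢ−1)) = 0.
Check two-phase: ΣzᵢKᵢ = 2.273 > 1 and Σzᵢ/Kᵢ = 1.296 > 1, so g(0) = 1.273 > 0 and g(1) = -0.296 < 0.
Iterate (Newton) starting at ψ = 0.5:
  ψ = 0.500: g = 0.3648, g' = -1.115 → ψ = 0.827
  ψ = 0.827: g = -0.0060, g' = -1.323 → ψ = 0.823
  ψ = 0.823: g = -0.0000, g' = -1.312 → ψ = 0.822
Converged at ψ = 0.822.
Then V = ψ·F = 0.8225·49.3 = 40.5 mol/h and L = F − V = 8.8 mol/h.

V = 40.5 mol/h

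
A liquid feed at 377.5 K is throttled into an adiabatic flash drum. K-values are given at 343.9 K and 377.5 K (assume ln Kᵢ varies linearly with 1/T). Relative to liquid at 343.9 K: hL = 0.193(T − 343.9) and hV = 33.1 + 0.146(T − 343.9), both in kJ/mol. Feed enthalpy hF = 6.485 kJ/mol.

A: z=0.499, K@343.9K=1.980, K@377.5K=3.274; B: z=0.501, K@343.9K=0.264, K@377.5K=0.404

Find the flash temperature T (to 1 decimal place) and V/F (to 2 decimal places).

T = 345.0 K, V/F = 0.19

Adiabatic flash: solve Rachford–Rice at each trial T, then check hF = ψ·hV(T) + (1−ψ)·hL(T).
  T = 343.9 K: K = (1.980, 0.264), RR gives ψ = 0.167, H_out = 5.520 kJ/mol
  T = 377.5 K: K = (3.274, 0.404), RR gives ψ = 0.617, H_out = 25.931 kJ/mol
  T = 360.7 K: K = (2.576, 0.330), RR gives ψ = 0.427, H_out = 17.030 kJ/mol
  T = 352.3 K: K = (2.266, 0.296), RR gives ψ = 0.313, H_out = 11.851 kJ/mol
  T = 348.1 K: K = (2.120, 0.280), RR gives ψ = 0.245, H_out = 8.882 kJ/mol
  T = 346.0 K: K = (2.049, 0.272), RR gives ψ = 0.208, H_out = 7.258 kJ/mol
  T = 344.9 K: K = (2.013, 0.268), RR gives ψ = 0.187, H_out = 6.364 kJ/mol
Linear interpolation between T = 344.9 (H_out = 6.364) and T = 346.0 (H_out = 7.258) on hF = 6.485 gives T ≈ 345.0 K, at which ψ = 0.19.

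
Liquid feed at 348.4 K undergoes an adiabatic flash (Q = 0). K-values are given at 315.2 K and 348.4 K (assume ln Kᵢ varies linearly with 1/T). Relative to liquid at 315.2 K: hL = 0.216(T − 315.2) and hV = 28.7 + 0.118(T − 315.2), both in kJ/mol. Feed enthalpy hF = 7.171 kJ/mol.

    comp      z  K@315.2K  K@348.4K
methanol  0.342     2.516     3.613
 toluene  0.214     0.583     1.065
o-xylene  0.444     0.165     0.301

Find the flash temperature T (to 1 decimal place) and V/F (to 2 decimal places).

T = 325.8 K, V/F = 0.18

Adiabatic flash: solve Rachford–Rice at each trial T, then check hF = ψ·hV(T) + (1−ψ)·hL(T).
  T = 315.2 K: K = (2.516, 0.583, 0.165), RR gives ψ = 0.054, H_out = 1.542 kJ/mol
  T = 348.4 K: K = (3.613, 1.065, 0.301), RR gives ψ = 0.420, H_out = 17.866 kJ/mol
  T = 331.8 K: K = (3.042, 0.800, 0.226), RR gives ψ = 0.242, H_out = 10.131 kJ/mol
  T = 323.5 K: K = (2.773, 0.686, 0.194), RR gives ψ = 0.151, H_out = 6.013 kJ/mol
  T = 327.6 K: K = (2.905, 0.741, 0.210), RR gives ψ = 0.197, H_out = 8.080 kJ/mol
  T = 325.6 K: K = (2.840, 0.713, 0.202), RR gives ψ = 0.175, H_out = 7.081 kJ/mol
Linear interpolation between T = 325.6 (H_out = 7.081) and T = 327.6 (H_out = 8.080) on hF = 7.171 gives T ≈ 325.8 K, at which ψ = 0.18.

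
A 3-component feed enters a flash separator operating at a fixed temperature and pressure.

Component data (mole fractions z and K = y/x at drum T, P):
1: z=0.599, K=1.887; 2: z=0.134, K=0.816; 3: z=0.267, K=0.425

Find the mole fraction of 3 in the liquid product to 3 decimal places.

x_3 = 0.492

Newton–Raphson from V/F = 0.56:
  V/F = 0.560: g = 0.1011, g' = -0.408 → V/F = 0.808
  V/F = 0.808: g = -0.0061, g' = -0.474 → V/F = 0.795
Converged at V/F = 0.795.
Compositions from xᵢ = zᵢ/(1+V/F(Kᵢ−1)), yᵢ = Kᵢxᵢ:
  1: x = 0.351, y = 0.663
  2: x = 0.157, y = 0.128
  3: x = 0.492, y = 0.209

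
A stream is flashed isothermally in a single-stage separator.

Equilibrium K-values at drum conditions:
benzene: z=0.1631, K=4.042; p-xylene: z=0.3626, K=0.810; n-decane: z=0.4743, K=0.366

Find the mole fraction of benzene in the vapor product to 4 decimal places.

Let β = V/F and solve Σ zᵢ(Kᵢ−1)/(1+β(Kᵢ−1)) = 0.
g(0) = ΣzᵢKᵢ − 1 = 0.1265 and g(1) = 1 − Σzᵢ/Kᵢ = -0.7839, so a root lies in (0, 1).
Newton–Raphson from β = 0.44:
  β = 0.4400: g = -0.28006, g' = -0.6583 → β = 0.0146
  β = 0.0146: g = 0.10250, g' = -1.5913 → β = 0.0790
  β = 0.0790: g = 0.01354, g' = -1.2059 → β = 0.0902
  β = 0.0902: g = 0.00028, g' = -1.1573 → β = 0.0904
Converged at β = 0.0904.
Compositions from xᵢ = zᵢ/(1+β(Kᵢ−1)), yᵢ = Kᵢxᵢ:
  benzene: x = 0.1279, y = 0.5170
  p-xylene: x = 0.3689, y = 0.2988
  n-decane: x = 0.5032, y = 0.1842

y_benzene = 0.5170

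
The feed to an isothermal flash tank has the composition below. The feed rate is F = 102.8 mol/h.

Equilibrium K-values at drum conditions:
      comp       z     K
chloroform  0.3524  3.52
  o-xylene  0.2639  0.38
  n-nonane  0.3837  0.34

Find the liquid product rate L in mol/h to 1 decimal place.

L = 73.0 mol/h

Material balance + equilibrium reduce to Σ zᵢ(Kᵢ−1)/(1+β(Kᵢ−1)) = 0.
g(0) = ΣzᵢKᵢ − 1 = 0.4712 and g(1) = 1 − Σzᵢ/Kᵢ = -0.9231, so a root lies in (0, 1).
Newton iteration, β⁰ = 0.5:
  β = 0.5000: g = -0.22216, g' = -1.0236 → β = 0.2830
  β = 0.2830: g = 0.00858, g' = -1.1645 → β = 0.2903
  β = 0.2903: g = 0.00004, g' = -1.1530 → β = 0.2904
Converged at β = 0.2904.
Then V = β·F = 0.2904·102.8 = 29.8 mol/h and L = F − V = 73.0 mol/h.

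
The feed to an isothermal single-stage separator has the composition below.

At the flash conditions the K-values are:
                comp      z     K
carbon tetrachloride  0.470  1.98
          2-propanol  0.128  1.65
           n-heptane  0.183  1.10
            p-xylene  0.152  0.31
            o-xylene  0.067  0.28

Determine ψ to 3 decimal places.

ψ = 0.774

Rachford–Rice: g(ψ) = Σ zᵢ(Kᵢ−1)/(1+ψ(Kᵢ−1)) = 0.
g(0) = ΣzᵢKᵢ − 1 = 0.409 and g(1) = 1 − Σzᵢ/Kᵢ = -0.211, so a root lies in (0, 1).
Newton–Raphson from ψ = 0.5:
  ψ = 0.500: g = 0.1539, g' = -0.489 → ψ = 0.814
  ψ = 0.814: g = -0.0286, g' = -0.745 → ψ = 0.776
  ψ = 0.776: g = -0.0012, g' = -0.685 → ψ = 0.774
Converged at ψ = 0.774.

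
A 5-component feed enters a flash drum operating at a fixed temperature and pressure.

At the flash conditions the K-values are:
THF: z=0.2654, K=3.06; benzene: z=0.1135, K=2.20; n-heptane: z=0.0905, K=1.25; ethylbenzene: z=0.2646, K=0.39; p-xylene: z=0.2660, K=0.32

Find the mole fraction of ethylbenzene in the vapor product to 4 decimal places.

y_ethylbenzene = 0.1302

Rachford–Rice: g(ψ) = Σ zᵢ(Kᵢ−1)/(1+ψ(Kᵢ−1)) = 0.
Feasibility: ΣzᵢKᵢ = 1.3633, Σzᵢ/Kᵢ = 1.7204 — both > 1, two phases present.
Newton iteration, ψ⁰ = 0.5:
  ψ = 0.5000: g = -0.13174, g' = -0.8278 → ψ = 0.3409
  ψ = 0.3409: g = -0.00053, g' = -0.8412 → ψ = 0.3402
Converged at ψ = 0.3402.
Compositions from xᵢ = zᵢ/(1+ψ(Kᵢ−1)), yᵢ = Kᵢxᵢ:
  THF: x = 0.1560, y = 0.4775
  benzene: x = 0.0806, y = 0.1773
  n-heptane: x = 0.0834, y = 0.1043
  ethylbenzene: x = 0.3339, y = 0.1302
  p-xylene: x = 0.3461, y = 0.1107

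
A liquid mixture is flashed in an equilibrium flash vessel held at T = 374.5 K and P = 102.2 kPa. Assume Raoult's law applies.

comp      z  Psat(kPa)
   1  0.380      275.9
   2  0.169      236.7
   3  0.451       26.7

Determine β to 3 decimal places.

β = 0.456

Raoult's law: Kᵢ = Pᵢˢᵃᵗ/P = Pᵢˢᵃᵗ/102.2.
  K_1 = 275.9/102.2 = 2.69961, K_2 = 236.7/102.2 = 2.31605, K_3 = 26.7/102.2 = 0.26125
Newton iteration, β⁰ = 0.5:
  β = 0.500: g = -0.0450, g' = -1.046 → β = 0.457
  β = 0.457: g = -0.0005, g' = -1.023 → β = 0.456
Converged at β = 0.456.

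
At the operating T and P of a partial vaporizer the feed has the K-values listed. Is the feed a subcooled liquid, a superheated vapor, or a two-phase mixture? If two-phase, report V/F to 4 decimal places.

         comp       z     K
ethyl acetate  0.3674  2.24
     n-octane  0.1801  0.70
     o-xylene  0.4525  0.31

ΣzᵢKᵢ = 1.0893; Σzᵢ/Kᵢ = 1.8810.
Both exceed 1, so a two-phase solution exists.
Material balance + equilibrium reduce to Σ zᵢ(Kᵢ−1)/(1+ψ(Kᵢ−1)) = 0.
Newton iteration, ψ⁰ = 0.5:
  ψ = 0.5000: g = -0.25902, g' = -0.7398 → ψ = 0.1499
  ψ = 0.1499: g = -0.02064, g' = -0.6875 → ψ = 0.1199
  ψ = 0.1199: g = 0.00020, g' = -0.7017 → ψ = 0.1202
Converged at ψ = 0.1202.

two-phase, V/F = 0.1202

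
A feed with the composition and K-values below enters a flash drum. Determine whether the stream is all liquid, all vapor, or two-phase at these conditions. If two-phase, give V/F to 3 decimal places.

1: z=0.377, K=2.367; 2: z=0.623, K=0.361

ΣzᵢKᵢ = 1.117; Σzᵢ/Kᵢ = 1.885.
Both exceed 1, so a two-phase solution exists.
Let ψ = V/F and solve Σ zᵢ(Kᵢ−1)/(1+ψ(Kᵢ−1)) = 0.
Iterate (Newton) starting at ψ = 0.5:
  ψ = 0.500: g = -0.2789, g' = -0.798 → ψ = 0.150
  ψ = 0.150: g = -0.0130, g' = -0.796 → ψ = 0.134
Converged at ψ = 0.134.

two-phase, V/F = 0.134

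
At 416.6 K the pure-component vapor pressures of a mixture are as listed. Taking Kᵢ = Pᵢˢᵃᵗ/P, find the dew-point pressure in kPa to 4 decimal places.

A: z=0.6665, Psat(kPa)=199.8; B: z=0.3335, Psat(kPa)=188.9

Pdew = 196.0277 kPa

At the dew point ψ → 1, so Σzᵢ/Kᵢ = 1 with Kᵢ = Pᵢˢᵃᵗ/P ⇒ 1/P = Σzᵢ/Pᵢˢᵃᵗ.
1/P = 0.6665/199.8 + 0.3335/188.9 = 0.0051013 ⇒ P = 196.0277 kPa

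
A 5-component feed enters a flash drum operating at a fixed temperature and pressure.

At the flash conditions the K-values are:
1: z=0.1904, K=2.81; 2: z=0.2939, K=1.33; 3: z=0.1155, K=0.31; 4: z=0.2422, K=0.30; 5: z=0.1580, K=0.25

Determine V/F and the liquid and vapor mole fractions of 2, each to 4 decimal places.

Iterate (Newton) starting at V/F = 0.31:
  V/F = 0.3100: g = -0.16356, g' = -0.7157 → V/F = 0.0815
  V/F = 0.0815: g = 0.00433, g' = -0.8001 → V/F = 0.0869
Converged at V/F = 0.0869.
Compositions from xᵢ = zᵢ/(1+V/F(Kᵢ−1)), yᵢ = Kᵢxᵢ:
  1: x = 0.1645, y = 0.4623
  2: x = 0.2857, y = 0.3800
  3: x = 0.1229, y = 0.0381
  4: x = 0.2579, y = 0.0774
  5: x = 0.1690, y = 0.0423

V/F = 0.0869, x_2 = 0.2857, y_2 = 0.3800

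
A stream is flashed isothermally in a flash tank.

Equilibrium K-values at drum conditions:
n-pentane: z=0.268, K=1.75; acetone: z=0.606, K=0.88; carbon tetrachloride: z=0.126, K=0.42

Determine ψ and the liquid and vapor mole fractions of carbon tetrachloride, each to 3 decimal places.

ψ = 0.301, x_carbon tetrachloride = 0.153, y_carbon tetrachloride = 0.064

Material balance + equilibrium reduce to Σ zᵢ(Kᵢ−1)/(1+ψ(Kᵢ−1)) = 0.
g(0) = ΣzᵢKᵢ − 1 = 0.055 and g(1) = 1 − Σzᵢ/Kᵢ = -0.142, so a root lies in (0, 1).
Newton iteration, ψ⁰ = 0.53:
  ψ = 0.530: g = -0.0393, g' = -0.176 → ψ = 0.306
  ψ = 0.306: g = -0.0008, g' = -0.172 → ψ = 0.301
Converged at ψ = 0.301.
Compositions from xᵢ = zᵢ/(1+ψ(Kᵢ−1)), yᵢ = Kᵢxᵢ:
  n-pentane: x = 0.219, y = 0.383
  acetone: x = 0.629, y = 0.553
  carbon tetrachloride: x = 0.153, y = 0.064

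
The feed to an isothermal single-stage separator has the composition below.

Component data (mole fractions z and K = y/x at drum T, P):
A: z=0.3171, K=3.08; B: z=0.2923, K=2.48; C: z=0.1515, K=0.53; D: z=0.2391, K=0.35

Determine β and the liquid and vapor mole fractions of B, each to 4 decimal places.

β = 0.8091, x_B = 0.1330, y_B = 0.3299

Material balance + equilibrium reduce to Σ zᵢ(Kᵢ−1)/(1+β(Kᵢ−1)) = 0.
Feasibility: ΣzᵢKᵢ = 1.8656, Σzᵢ/Kᵢ = 1.1898 — both > 1, two phases present.
Newton–Raphson from β = 0.5:
  β = 0.5000: g = 0.24862, g' = -0.8200 → β = 0.8032
  β = 0.8032: g = 0.00506, g' = -0.8546 → β = 0.8091
Converged at β = 0.8091.
Compositions from xᵢ = zᵢ/(1+β(Kᵢ−1)), yᵢ = Kᵢxᵢ:
  A: x = 0.1182, y = 0.3640
  B: x = 0.1330, y = 0.3299
  C: x = 0.2445, y = 0.1296
  D: x = 0.5043, y = 0.1765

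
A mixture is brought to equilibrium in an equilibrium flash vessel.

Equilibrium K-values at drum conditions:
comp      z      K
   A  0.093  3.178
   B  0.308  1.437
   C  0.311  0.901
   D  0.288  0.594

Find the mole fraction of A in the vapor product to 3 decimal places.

y_A = 0.124

Let ψ = V/F and solve Σ zᵢ(Kᵢ−1)/(1+ψ(Kᵢ−1)) = 0.
Feasibility: ΣzᵢKᵢ = 1.189, Σzᵢ/Kᵢ = 1.074 — both > 1, two phases present.
Iterate (Newton) starting at ψ = 0.5:
  ψ = 0.500: g = 0.0283, g' = -0.219 → ψ = 0.629
  ψ = 0.629: g = 0.0011, g' = -0.204 → ψ = 0.635
Converged at ψ = 0.635.
Compositions from xᵢ = zᵢ/(1+ψ(Kᵢ−1)), yᵢ = Kᵢxᵢ:
  A: x = 0.039, y = 0.124
  B: x = 0.241, y = 0.346
  C: x = 0.332, y = 0.299
  D: x = 0.388, y = 0.230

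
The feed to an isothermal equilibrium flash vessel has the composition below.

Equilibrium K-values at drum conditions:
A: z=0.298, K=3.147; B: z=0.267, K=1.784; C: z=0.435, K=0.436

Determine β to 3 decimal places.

Material balance + equilibrium reduce to Σ zᵢ(Kᵢ−1)/(1+β(Kᵢ−1)) = 0.
g(0) = ΣzᵢKᵢ − 1 = 0.604 and g(1) = 1 − Σzᵢ/Kᵢ = -0.242, so a root lies in (0, 1).
Iterate (Newton) starting at β = 0.69:
  β = 0.690: g = -0.0080, g' = -0.663 → β = 0.678
Converged at β = 0.678.

β = 0.678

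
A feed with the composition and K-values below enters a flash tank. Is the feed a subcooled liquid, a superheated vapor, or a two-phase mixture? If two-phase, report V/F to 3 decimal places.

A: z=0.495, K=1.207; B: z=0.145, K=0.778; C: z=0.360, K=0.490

subcooled liquid

ΣzᵢKᵢ = 0.887; Σzᵢ/Kᵢ = 1.331.
Since ΣzᵢKᵢ < 1 the mixture is below its bubble point — single liquid phase.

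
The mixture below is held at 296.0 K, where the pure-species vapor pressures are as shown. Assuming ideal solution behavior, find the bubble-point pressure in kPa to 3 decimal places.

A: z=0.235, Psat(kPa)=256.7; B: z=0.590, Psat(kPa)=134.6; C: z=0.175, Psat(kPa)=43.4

Pbub = 147.333 kPa

At the bubble point ψ → 0, so ΣzᵢKᵢ = 1 with Kᵢ = Pᵢˢᵃᵗ/P ⇒ P = ΣzᵢPᵢˢᵃᵗ.
P = 0.235·256.7 + 0.590·134.6 + 0.175·43.4 = 147.333 kPa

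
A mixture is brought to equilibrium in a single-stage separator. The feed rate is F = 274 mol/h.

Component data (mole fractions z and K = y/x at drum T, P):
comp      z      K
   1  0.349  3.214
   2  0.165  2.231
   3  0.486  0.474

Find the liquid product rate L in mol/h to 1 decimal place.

Rachford–Rice: g(ψ) = Σ zᵢ(Kᵢ−1)/(1+ψ(Kᵢ−1)) = 0.
Check two-phase: ΣzᵢKᵢ = 1.720 > 1 and Σzᵢ/Kᵢ = 1.208 > 1, so g(0) = 0.720 > 0 and g(1) = -0.208 < 0.
Newton–Raphson from ψ = 0.5:
  ψ = 0.500: g = 0.1456, g' = -0.729 → ψ = 0.700
  ψ = 0.700: g = 0.0077, g' = -0.672 → ψ = 0.711
Converged at ψ = 0.711.
Then V = ψ·F = 0.7112·274 = 194.9 mol/h and L = F − V = 79.1 mol/h.

L = 79.1 mol/h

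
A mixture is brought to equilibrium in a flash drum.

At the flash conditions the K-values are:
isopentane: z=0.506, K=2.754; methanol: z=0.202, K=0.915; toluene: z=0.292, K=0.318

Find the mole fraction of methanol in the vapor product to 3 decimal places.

y_methanol = 0.197

Newton iteration, ψ⁰ = 0.51:
  ψ = 0.510: g = 0.1452, g' = -0.755 → ψ = 0.702
  ψ = 0.702: g = -0.0029, g' = -0.815 → ψ = 0.699
Converged at ψ = 0.699.
Compositions from xᵢ = zᵢ/(1+ψ(Kᵢ−1)), yᵢ = Kᵢxᵢ:
  isopentane: x = 0.227, y = 0.626
  methanol: x = 0.215, y = 0.197
  toluene: x = 0.558, y = 0.177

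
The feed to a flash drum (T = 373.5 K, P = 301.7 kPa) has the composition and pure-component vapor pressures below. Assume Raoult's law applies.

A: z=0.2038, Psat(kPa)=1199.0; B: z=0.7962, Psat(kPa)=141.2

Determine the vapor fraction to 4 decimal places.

ψ = 0.1154

Raoult's law: Kᵢ = Pᵢˢᵃᵗ/P = Pᵢˢᵃᵗ/301.7.
  K_A = 1199.0/301.7 = 3.974147, K_B = 141.2/301.7 = 0.468015
Material balance + equilibrium reduce to Σ zᵢ(Kᵢ−1)/(1+ψ(Kᵢ−1)) = 0.
g(0) = ΣzᵢKᵢ − 1 = 0.1826 and g(1) = 1 − Σzᵢ/Kᵢ = -0.7525, so a root lies in (0, 1).
Binary case is linear: z₁(K₁−1)(1+ψ(K₂−1)) + z₂(K₂−1)(1+ψ(K₁−1)) = 0
⇒ ψ = [z₁(K₁−1)+z₂(K₂−1)] / [−(K₁−1)(K₂−1)] = 0.18256/1.58220 = 0.1154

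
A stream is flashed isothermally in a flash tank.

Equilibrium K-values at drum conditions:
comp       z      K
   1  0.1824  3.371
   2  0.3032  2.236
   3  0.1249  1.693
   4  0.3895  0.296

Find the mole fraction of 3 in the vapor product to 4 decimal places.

Iterate (Newton) starting at V/F = 0.5:
  V/F = 0.5000: g = 0.07062, g' = -0.8844 → V/F = 0.5798
  V/F = 0.5798: g = -0.00120, g' = -0.9207 → V/F = 0.5785
Converged at V/F = 0.5785.
Compositions from xᵢ = zᵢ/(1+V/F(Kᵢ−1)), yᵢ = Kᵢxᵢ:
  1: x = 0.0769, y = 0.2593
  2: x = 0.1768, y = 0.3953
  3: x = 0.0892, y = 0.1509
  4: x = 0.6572, y = 0.1945

y_3 = 0.1509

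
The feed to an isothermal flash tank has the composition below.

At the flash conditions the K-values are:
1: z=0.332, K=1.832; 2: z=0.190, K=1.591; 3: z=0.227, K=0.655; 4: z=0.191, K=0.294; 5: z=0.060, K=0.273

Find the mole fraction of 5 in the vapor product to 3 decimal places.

y_5 = 0.021

Rachford–Rice: g(ψ) = Σ zᵢ(Kᵢ−1)/(1+ψ(Kᵢ−1)) = 0.
Check two-phase: ΣzᵢKᵢ = 1.132 > 1 and Σzᵢ/Kᵢ = 1.517 > 1, so g(0) = 0.132 > 0 and g(1) = -0.517 < 0.
Newton–Raphson from ψ = 0.5:
  ψ = 0.500: g = -0.0898, g' = -0.499 → ψ = 0.320
  ψ = 0.320: g = -0.0065, g' = -0.437 → ψ = 0.305
Converged at ψ = 0.305.
Compositions from xᵢ = zᵢ/(1+ψ(Kᵢ−1)), yᵢ = Kᵢxᵢ:
  1: x = 0.265, y = 0.485
  2: x = 0.161, y = 0.256
  3: x = 0.254, y = 0.166
  4: x = 0.243, y = 0.072
  5: x = 0.077, y = 0.021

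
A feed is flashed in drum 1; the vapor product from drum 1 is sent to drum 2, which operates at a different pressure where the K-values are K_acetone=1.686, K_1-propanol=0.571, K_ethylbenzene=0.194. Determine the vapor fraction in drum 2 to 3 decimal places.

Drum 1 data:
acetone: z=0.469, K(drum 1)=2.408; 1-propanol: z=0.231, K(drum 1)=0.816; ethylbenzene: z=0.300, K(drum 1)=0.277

Drum 1:
Material balance + equilibrium reduce to Σ zᵢ(Kᵢ−1)/(1+ψ₁(Kᵢ−1)) = 0.
g(0) = ΣzᵢKᵢ − 1 = 0.401 and g(1) = 1 − Σzᵢ/Kᵢ = -0.561, so a root lies in (0, 1).
Iterate (Newton) starting at ψ₁ = 0.62:
  ψ₁ = 0.620: g = -0.0885, g' = -0.790 → ψ₁ = 0.508
  ψ₁ = 0.508: g = -0.0047, g' = -0.717 → ψ₁ = 0.501
Converged at ψ₁ = 0.501.
Drum-1 compositions:
  acetone: x = 0.275, y = 0.662
  1-propanol: x = 0.254, y = 0.208
  ethylbenzene: x = 0.471, y = 0.130
Drum-2 feed = drum-1 vapor: z₂ = (0.6620, 0.2077, 0.1304).
Drum 2:
Material balance + equilibrium reduce to Σ zᵢ(Kᵢ−1)/(1+ψ₂(Kᵢ−1)) = 0.
g(0) = ΣzᵢKᵢ − 1 = 0.260 and g(1) = 1 − Σzᵢ/Kᵢ = -0.428, so a root lies in (0, 1).
Newton–Raphson from ψ₂ = 0.49:
  ψ₂ = 0.490: g = 0.0534, g' = -0.467 → ψ₂ = 0.604
  ψ₂ = 0.604: g = -0.0041, g' = -0.547 → ψ₂ = 0.597
Converged at ψ₂ = 0.597.
  acetone: x = 0.470, y = 0.792
  1-propanol: x = 0.279, y = 0.159
  ethylbenzene: x = 0.251, y = 0.049

V/F (drum 2) = 0.597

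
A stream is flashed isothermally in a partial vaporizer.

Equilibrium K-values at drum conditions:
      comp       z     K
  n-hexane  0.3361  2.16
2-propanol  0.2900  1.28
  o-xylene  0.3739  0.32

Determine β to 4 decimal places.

β = 0.3821

Newton iteration, β⁰ = 0.5:
  β = 0.5000: g = -0.06725, g' = -0.5956 → β = 0.3871
  β = 0.3871: g = -0.00276, g' = -0.5524 → β = 0.3821
Converged at β = 0.3821.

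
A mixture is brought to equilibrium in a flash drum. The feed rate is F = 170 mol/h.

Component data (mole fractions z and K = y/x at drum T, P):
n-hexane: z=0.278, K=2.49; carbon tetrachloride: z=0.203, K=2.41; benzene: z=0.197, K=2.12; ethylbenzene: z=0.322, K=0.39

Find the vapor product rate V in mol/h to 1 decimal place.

V = 148.4 mol/h

Iterate (Newton) starting at ψ = 0.5:
  ψ = 0.500: g = 0.2641, g' = -0.691 → ψ = 0.882
  ψ = 0.882: g = -0.0077, g' = -0.819 → ψ = 0.873
Converged at ψ = 0.873.
Then V = ψ·F = 0.8727·170 = 148.4 mol/h and L = F − V = 21.6 mol/h.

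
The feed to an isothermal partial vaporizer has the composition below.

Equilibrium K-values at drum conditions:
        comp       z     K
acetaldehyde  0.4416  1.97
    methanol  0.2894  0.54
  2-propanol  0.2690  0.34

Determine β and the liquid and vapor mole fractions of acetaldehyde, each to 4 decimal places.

Let β = V/F and solve Σ zᵢ(Kᵢ−1)/(1+β(Kᵢ−1)) = 0.
g(0) = ΣzᵢKᵢ − 1 = 0.1177 and g(1) = 1 − Σzᵢ/Kᵢ = -0.5513, so a root lies in (0, 1).
Newton–Raphson from β = 0.47:
  β = 0.4700: g = -0.13301, g' = -0.5420 → β = 0.2246
  β = 0.2246: g = -0.00517, g' = -0.5178 → β = 0.2146
Converged at β = 0.2146.
Compositions from xᵢ = zᵢ/(1+β(Kᵢ−1)), yᵢ = Kᵢxᵢ:
  acetaldehyde: x = 0.3655, y = 0.7201
  methanol: x = 0.3211, y = 0.1734
  2-propanol: x = 0.3134, y = 0.1066

β = 0.2146, x_acetaldehyde = 0.3655, y_acetaldehyde = 0.7201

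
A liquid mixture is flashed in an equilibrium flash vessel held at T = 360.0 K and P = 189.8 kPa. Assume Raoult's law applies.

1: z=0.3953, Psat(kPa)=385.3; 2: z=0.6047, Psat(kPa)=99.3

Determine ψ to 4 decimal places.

Raoult's law: Kᵢ = Pᵢˢᵃᵗ/P = Pᵢˢᵃᵗ/189.8.
  K_1 = 385.3/189.8 = 2.030032, K_2 = 99.3/189.8 = 0.523182
Let ψ = V/F and solve Σ zᵢ(Kᵢ−1)/(1+ψ(Kᵢ−1)) = 0.
Feasibility: ΣzᵢKᵢ = 1.1188, Σzᵢ/Kᵢ = 1.3505 — both > 1, two phases present.
Newton iteration, ψ⁰ = 0.5:
  ψ = 0.5000: g = -0.10983, g' = -0.4198 → ψ = 0.2383
  ψ = 0.2383: g = 0.00162, g' = -0.4454 → ψ = 0.2420
Converged at ψ = 0.2420.

ψ = 0.2420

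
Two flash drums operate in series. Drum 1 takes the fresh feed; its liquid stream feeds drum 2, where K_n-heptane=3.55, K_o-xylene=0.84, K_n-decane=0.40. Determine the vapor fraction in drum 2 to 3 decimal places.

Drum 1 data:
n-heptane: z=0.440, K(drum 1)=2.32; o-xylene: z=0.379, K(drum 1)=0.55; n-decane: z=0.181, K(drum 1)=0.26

V/F (drum 2) = 0.568

Drum 1:
Let ψ₁ = V/F and solve Σ zᵢ(Kᵢ−1)/(1+ψ₁(Kᵢ−1)) = 0.
Feasibility: ΣzᵢKᵢ = 1.276, Σzᵢ/Kᵢ = 1.575 — both > 1, two phases present.
Newton iteration, ψ₁⁰ = 0.56:
  ψ₁ = 0.560: g = -0.1228, g' = -0.680 → ψ₁ = 0.379
  ψ₁ = 0.379: g = -0.0049, g' = -0.644 → ψ₁ = 0.372
Converged at ψ₁ = 0.372.
Drum-1 compositions:
  n-heptane: x = 0.295, y = 0.685
  o-xylene: x = 0.455, y = 0.250
  n-decane: x = 0.250, y = 0.065
Drum-2 feed = drum-1 liquid: z₂ = (0.2951, 0.4552, 0.2497).
Drum 2:
Rachford–Rice: g(ψ₂) = Σ zᵢ(Kᵢ−1)/(1+ψ₂(Kᵢ−1)) = 0.
Check two-phase: ΣzᵢKᵢ = 1.530 > 1 and Σzᵢ/Kᵢ = 1.249 > 1, so g(0) = 0.530 > 0 and g(1) = -0.249 < 0.
Newton–Raphson from ψ₂ = 0.5:
  ψ₂ = 0.500: g = 0.0376, g' = -0.568 → ψ₂ = 0.566
  ψ₂ = 0.566: g = 0.0010, g' = -0.542 → ψ₂ = 0.568
Converged at ψ₂ = 0.568.
  n-heptane: x = 0.121, y = 0.428
  o-xylene: x = 0.501, y = 0.421
  n-decane: x = 0.379, y = 0.152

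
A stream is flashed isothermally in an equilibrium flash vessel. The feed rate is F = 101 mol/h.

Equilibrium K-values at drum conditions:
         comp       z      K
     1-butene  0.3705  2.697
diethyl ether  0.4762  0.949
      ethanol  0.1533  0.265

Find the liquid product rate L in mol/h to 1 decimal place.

Newton–Raphson from ψ = 0.36:
  ψ = 0.3600: g = 0.21234, g' = -0.5656 → ψ = 0.7354
  ψ = 0.7354: g = 0.00921, g' = -0.6048 → ψ = 0.7507
  ψ = 0.7507: g = -0.00011, g' = -0.6199 → ψ = 0.7505
Converged at ψ = 0.7505.
Then V = ψ·F = 0.7505·101 = 75.8 mol/h and L = F − V = 25.2 mol/h.

L = 25.2 mol/h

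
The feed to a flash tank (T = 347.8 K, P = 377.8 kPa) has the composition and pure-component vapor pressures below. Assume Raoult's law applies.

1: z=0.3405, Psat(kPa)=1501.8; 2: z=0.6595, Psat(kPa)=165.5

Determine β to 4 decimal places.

Raoult's law: Kᵢ = Pᵢˢᵃᵗ/P = Pᵢˢᵃᵗ/377.8.
  K_1 = 1501.8/377.8 = 3.975119, K_2 = 165.5/377.8 = 0.438062
Material balance + equilibrium reduce to Σ zᵢ(Kᵢ−1)/(1+β(Kᵢ−1)) = 0.
Check two-phase: ΣzᵢKᵢ = 1.6424 > 1 and Σzᵢ/Kᵢ = 1.5912 > 1, so g(0) = 0.6424 > 0 and g(1) = -0.5912 < 0.
Iterate (Newton) starting at β = 0.68:
  β = 0.6800: g = -0.26469, g' = -0.8753 → β = 0.3776
  β = 0.3776: g = 0.00667, g' = -1.0040 → β = 0.3842
  β = 0.3842: g = 0.00003, g' = -0.9949 → β = 0.3843
Converged at β = 0.3843.

β = 0.3843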